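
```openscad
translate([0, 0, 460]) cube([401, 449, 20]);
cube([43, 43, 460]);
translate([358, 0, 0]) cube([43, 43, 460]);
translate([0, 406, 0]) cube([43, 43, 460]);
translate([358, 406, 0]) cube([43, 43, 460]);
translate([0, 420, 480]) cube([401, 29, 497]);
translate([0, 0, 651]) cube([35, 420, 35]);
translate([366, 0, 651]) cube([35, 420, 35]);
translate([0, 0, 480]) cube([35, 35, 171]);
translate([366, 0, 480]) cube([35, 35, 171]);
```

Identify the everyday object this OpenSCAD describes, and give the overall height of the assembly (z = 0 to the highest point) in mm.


A chair. The overall height is 977 mm.

A slab on four corner posts with a tall panel at the back — a chair. The seat slab sits at z = 460 with thickness 20, and the 497 mm backrest starts at the seat top, so the overall height is 460 + 20 + 497 = 977 mm.


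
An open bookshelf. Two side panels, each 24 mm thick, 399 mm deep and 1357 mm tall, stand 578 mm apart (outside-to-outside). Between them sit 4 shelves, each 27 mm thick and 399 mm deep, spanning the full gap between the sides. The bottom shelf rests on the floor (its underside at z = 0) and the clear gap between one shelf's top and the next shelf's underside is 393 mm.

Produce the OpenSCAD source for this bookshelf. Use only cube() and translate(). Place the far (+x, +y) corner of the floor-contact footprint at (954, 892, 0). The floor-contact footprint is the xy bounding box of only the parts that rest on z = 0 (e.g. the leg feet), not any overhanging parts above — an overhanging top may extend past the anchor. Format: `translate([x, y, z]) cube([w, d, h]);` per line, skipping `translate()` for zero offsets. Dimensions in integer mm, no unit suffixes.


translate([376, 493, 0]) cube([24, 399, 1357]);
translate([930, 493, 0]) cube([24, 399, 1357]);
translate([400, 493, 0]) cube([530, 399, 27]);
translate([400, 493, 420]) cube([530, 399, 27]);
translate([400, 493, 840]) cube([530, 399, 27]);
translate([400, 493, 1260]) cube([530, 399, 27]);


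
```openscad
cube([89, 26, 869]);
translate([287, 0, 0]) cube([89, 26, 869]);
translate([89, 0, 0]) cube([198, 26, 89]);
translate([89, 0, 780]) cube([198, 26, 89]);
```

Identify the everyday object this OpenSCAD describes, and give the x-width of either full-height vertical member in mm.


A picture frame. The border width is 89 mm.

Four thin pieces enclosing a rectangular opening — a picture frame. The two full-height stiles are 869 mm tall; the top rail sits at z = 780 and is 89 mm tall, so the border above the opening is 869 − 780 = 89 mm, matching the stile x-width.


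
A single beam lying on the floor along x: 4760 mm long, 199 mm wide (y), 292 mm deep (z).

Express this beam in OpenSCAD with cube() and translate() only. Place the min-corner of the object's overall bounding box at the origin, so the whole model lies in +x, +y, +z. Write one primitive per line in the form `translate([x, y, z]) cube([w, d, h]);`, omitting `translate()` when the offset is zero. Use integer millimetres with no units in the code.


cube([4760, 199, 292]);


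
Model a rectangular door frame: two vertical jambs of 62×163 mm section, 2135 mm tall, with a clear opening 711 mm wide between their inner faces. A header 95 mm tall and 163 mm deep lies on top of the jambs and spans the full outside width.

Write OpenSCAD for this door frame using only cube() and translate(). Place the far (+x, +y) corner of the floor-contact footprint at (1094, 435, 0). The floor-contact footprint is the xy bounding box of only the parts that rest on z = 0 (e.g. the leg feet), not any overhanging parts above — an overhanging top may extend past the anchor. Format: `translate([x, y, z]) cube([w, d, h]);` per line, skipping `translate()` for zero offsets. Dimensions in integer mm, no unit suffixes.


translate([259, 272, 0]) cube([62, 163, 2135]);
translate([1032, 272, 0]) cube([62, 163, 2135]);
translate([259, 272, 2135]) cube([835, 163, 95]);


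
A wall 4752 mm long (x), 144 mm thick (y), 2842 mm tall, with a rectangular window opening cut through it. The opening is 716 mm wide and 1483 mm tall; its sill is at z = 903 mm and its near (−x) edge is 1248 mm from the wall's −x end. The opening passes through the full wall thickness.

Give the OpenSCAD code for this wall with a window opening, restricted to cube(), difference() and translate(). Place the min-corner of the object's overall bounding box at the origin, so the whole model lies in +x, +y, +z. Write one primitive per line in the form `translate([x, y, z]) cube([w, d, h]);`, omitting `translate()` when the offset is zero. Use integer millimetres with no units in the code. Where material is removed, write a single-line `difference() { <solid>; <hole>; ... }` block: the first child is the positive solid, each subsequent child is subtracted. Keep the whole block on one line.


difference() { cube([4752, 144, 2842]); translate([1248, 0, 903]) cube([716, 144, 1483]); }


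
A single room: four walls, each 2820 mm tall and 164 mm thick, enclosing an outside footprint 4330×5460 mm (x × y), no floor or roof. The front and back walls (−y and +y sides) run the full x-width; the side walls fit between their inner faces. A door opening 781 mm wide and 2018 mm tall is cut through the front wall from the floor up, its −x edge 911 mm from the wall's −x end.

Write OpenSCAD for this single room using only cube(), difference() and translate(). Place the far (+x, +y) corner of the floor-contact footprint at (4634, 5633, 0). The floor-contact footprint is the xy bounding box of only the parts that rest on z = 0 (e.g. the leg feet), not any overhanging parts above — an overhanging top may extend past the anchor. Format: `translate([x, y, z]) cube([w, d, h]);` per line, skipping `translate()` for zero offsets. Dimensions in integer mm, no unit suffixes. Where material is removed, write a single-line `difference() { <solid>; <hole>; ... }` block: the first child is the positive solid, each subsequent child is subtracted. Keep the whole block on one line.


difference() { translate([304, 173, 0]) cube([4330, 164, 2820]); translate([1215, 173, 0]) cube([781, 164, 2018]); }
translate([304, 5469, 0]) cube([4330, 164, 2820]);
translate([304, 337, 0]) cube([164, 5132, 2820]);
translate([4470, 337, 0]) cube([164, 5132, 2820]);


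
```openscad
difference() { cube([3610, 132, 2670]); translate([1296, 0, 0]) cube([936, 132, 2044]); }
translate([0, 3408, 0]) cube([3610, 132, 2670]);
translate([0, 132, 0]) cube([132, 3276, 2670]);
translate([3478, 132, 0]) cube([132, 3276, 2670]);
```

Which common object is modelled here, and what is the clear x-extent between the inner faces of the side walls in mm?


A single room. The interior width is 3346 mm.

Four walls enclosing a rectangle with a door in the front wall — a room. Outside width 3610 minus two 132 mm walls gives 3346 mm.


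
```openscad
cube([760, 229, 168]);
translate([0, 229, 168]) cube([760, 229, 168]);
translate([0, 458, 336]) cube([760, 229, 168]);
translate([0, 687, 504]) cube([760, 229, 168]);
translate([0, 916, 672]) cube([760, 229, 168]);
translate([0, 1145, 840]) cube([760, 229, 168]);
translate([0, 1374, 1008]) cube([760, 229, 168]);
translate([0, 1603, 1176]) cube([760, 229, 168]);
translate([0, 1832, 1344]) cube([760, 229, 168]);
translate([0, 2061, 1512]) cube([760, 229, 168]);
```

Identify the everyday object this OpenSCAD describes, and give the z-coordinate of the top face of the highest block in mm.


A staircase. The total rise is 1680 mm.

10 identical blocks, each offset up and back from the previous — a staircase. Each step is 168 mm tall and there are 10 of them, so the total rise is 10 × 168 = 1680 mm.


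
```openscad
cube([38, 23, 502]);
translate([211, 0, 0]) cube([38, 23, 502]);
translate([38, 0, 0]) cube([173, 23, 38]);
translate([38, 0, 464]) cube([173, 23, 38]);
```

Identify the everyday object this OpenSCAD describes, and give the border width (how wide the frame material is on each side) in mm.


A picture frame. The border width is 38 mm.

Four thin pieces enclosing a rectangular opening — a picture frame. The two full-height stiles are 502 mm tall; the top rail sits at z = 464 and is 38 mm tall, so the border above the opening is 502 − 464 = 38 mm, matching the stile x-width.


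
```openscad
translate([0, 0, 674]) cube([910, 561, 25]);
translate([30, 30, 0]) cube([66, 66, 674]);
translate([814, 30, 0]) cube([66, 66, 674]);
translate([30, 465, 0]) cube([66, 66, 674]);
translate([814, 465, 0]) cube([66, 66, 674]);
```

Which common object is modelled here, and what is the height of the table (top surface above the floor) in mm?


A table. The table height is 699 mm.

A 910×561×25 slab sits at z = 674 on four 66 mm square posts — a table. The top surface is at 674 + 25 = 699 mm.


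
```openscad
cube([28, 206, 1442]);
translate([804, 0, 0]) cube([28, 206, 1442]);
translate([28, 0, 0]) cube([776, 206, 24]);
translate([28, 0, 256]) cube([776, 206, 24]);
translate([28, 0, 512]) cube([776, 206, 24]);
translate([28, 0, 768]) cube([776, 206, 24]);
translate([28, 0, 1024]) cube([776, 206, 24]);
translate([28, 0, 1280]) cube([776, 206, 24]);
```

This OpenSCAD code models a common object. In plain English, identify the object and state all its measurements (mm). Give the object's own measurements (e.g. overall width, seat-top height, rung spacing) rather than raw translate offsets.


An open bookshelf. Two side panels, each 28 mm thick, 206 mm deep and 1442 mm tall, stand 832 mm apart (outside-to-outside). Between them sit 6 shelves, each 24 mm thick and 206 mm deep, spanning the full gap between the sides. The bottom shelf rests on the floor (its underside at z = 0) and the clear gap between one shelf's top and the next shelf's underside is 232 mm.


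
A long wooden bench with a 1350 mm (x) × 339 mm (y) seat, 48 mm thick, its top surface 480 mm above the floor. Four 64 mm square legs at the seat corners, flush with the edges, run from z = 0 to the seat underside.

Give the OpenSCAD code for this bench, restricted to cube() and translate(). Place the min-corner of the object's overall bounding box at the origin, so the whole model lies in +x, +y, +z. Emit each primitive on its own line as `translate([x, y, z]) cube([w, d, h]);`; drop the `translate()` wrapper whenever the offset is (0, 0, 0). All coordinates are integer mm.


translate([0, 0, 432]) cube([1350, 339, 48]);
cube([64, 64, 432]);
translate([0, 275, 0]) cube([64, 64, 432]);
translate([1286, 0, 0]) cube([64, 64, 432]);
translate([1286, 275, 0]) cube([64, 64, 432]);


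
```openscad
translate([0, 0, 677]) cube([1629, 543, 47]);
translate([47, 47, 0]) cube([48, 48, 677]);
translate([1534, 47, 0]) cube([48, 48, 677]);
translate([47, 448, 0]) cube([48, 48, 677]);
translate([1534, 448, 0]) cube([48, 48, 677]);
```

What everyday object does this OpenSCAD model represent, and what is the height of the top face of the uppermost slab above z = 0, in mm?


A table. The table height is 724 mm.

A 1629×543×47 slab sits at z = 677 on four 48 mm square posts — a table. The top surface is at 677 + 47 = 724 mm.


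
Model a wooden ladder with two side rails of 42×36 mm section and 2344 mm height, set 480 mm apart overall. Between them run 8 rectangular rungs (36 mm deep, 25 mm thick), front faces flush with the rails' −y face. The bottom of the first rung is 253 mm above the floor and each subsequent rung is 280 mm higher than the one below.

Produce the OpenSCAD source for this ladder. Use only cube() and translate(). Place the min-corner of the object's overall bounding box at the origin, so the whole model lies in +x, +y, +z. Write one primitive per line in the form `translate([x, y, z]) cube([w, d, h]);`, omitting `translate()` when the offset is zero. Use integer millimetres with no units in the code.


// rung span = 480 - 2*42 = 396
// rung[k] z = 253 + k*280
cube([42, 36, 2344]);
translate([438, 0, 0]) cube([42, 36, 2344]);
translate([42, 0, 253]) cube([396, 36, 25]);
translate([42, 0, 533]) cube([396, 36, 25]);
translate([42, 0, 813]) cube([396, 36, 25]);
translate([42, 0, 1093]) cube([396, 36, 25]);
translate([42, 0, 1373]) cube([396, 36, 25]);
translate([42, 0, 1653]) cube([396, 36, 25]);
translate([42, 0, 1933]) cube([396, 36, 25]);
translate([42, 0, 2213]) cube([396, 36, 25]);


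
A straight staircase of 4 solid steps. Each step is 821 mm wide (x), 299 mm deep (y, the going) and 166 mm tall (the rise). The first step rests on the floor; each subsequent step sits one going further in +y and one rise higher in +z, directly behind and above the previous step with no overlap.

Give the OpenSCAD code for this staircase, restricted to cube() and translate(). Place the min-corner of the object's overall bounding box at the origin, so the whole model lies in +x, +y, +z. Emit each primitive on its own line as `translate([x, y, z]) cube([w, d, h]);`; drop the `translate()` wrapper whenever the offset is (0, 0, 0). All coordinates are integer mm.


cube([821, 299, 166]);
translate([0, 299, 166]) cube([821, 299, 166]);
translate([0, 598, 332]) cube([821, 299, 166]);
translate([0, 897, 498]) cube([821, 299, 166]);


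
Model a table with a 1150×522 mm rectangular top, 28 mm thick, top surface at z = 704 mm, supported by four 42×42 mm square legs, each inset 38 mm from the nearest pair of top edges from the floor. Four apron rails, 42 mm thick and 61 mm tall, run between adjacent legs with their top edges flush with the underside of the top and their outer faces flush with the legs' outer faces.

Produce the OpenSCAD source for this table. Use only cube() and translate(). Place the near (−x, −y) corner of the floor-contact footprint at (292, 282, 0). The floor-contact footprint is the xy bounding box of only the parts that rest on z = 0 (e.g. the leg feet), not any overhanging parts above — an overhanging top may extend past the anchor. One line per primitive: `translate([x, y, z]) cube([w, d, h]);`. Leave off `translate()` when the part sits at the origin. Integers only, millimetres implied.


translate([254, 244, 676]) cube([1150, 522, 28]);
translate([292, 282, 0]) cube([42, 42, 676]);
translate([1324, 282, 0]) cube([42, 42, 676]);
translate([292, 686, 0]) cube([42, 42, 676]);
translate([1324, 686, 0]) cube([42, 42, 676]);
translate([334, 282, 615]) cube([990, 42, 61]);
translate([334, 686, 615]) cube([990, 42, 61]);
translate([292, 324, 615]) cube([42, 362, 61]);
translate([1324, 324, 615]) cube([42, 362, 61]);


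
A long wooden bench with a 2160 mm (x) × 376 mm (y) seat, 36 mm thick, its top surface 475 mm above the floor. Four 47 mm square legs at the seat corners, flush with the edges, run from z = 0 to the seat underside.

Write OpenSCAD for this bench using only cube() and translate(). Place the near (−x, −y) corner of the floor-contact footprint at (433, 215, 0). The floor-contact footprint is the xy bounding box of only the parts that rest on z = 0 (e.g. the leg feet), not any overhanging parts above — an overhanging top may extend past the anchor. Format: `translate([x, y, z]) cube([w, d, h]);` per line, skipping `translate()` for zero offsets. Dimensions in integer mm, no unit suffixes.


translate([433, 215, 439]) cube([2160, 376, 36]);
translate([433, 215, 0]) cube([47, 47, 439]);
translate([433, 544, 0]) cube([47, 47, 439]);
translate([2546, 215, 0]) cube([47, 47, 439]);
translate([2546, 544, 0]) cube([47, 47, 439]);


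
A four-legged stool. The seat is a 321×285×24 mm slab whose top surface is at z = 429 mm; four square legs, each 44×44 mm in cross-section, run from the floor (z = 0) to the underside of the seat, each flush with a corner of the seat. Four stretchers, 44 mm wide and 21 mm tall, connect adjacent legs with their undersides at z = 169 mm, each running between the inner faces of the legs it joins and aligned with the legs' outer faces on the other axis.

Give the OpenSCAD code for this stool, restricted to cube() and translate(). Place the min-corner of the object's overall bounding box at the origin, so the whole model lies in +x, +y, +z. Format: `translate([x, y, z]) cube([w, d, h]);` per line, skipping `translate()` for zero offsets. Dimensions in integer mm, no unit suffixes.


// leg_h = 429 - 24 = 405
// stretcher span = 321 - 2*44 = 233
translate([0, 0, 405]) cube([321, 285, 24]);
cube([44, 44, 405]);
translate([277, 0, 0]) cube([44, 44, 405]);
translate([0, 241, 0]) cube([44, 44, 405]);
translate([277, 241, 0]) cube([44, 44, 405]);
translate([44, 0, 169]) cube([233, 44, 21]);
translate([44, 241, 169]) cube([233, 44, 21]);
translate([0, 44, 169]) cube([44, 197, 21]);
translate([277, 44, 169]) cube([44, 197, 21]);


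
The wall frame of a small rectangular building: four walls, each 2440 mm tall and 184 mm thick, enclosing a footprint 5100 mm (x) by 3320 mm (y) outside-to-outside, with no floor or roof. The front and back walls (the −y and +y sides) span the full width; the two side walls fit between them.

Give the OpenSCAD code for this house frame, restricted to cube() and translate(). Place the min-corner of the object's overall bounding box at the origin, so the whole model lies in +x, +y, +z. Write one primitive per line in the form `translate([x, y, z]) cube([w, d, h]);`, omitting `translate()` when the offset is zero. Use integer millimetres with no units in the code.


cube([5100, 184, 2440]);
translate([0, 3136, 0]) cube([5100, 184, 2440]);
translate([0, 184, 0]) cube([184, 2952, 2440]);
translate([4916, 184, 0]) cube([184, 2952, 2440]);


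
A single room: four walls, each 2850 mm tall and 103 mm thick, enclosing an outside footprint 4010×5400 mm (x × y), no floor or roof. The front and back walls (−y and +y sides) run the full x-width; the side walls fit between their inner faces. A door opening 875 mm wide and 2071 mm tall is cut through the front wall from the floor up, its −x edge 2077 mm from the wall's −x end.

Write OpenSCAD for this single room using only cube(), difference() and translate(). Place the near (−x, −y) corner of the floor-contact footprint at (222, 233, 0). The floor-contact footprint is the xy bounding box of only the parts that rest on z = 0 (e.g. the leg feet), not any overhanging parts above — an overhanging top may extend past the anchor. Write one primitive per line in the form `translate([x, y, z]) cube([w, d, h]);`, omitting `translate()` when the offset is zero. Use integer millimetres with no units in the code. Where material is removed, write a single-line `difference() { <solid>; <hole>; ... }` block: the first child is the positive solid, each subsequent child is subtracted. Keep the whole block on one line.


difference() { translate([222, 233, 0]) cube([4010, 103, 2850]); translate([2299, 233, 0]) cube([875, 103, 2071]); }
translate([222, 5530, 0]) cube([4010, 103, 2850]);
translate([222, 336, 0]) cube([103, 5194, 2850]);
translate([4129, 336, 0]) cube([103, 5194, 2850]);


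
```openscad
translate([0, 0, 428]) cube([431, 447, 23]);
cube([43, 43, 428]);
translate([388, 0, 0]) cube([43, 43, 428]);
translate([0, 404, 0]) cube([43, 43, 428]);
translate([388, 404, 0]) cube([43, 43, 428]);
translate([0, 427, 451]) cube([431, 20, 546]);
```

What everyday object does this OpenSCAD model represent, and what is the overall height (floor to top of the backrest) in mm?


A chair. The overall height is 997 mm.

A slab on four corner posts with a tall panel at the back — a chair. The seat slab sits at z = 428 with thickness 23, and the 546 mm backrest starts at the seat top, so the overall height is 428 + 23 + 546 = 997 mm.


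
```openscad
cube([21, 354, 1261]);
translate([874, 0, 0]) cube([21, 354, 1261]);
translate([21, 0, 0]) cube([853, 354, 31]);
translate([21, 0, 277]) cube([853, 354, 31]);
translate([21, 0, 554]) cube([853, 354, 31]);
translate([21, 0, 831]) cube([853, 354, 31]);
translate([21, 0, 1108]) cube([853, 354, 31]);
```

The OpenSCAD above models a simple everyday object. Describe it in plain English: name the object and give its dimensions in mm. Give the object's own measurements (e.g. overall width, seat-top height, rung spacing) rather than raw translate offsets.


An open bookshelf. Two side panels, each 21 mm thick, 354 mm deep and 1261 mm tall, stand 895 mm apart (outside-to-outside). Between them sit 5 shelves, each 31 mm thick and 354 mm deep, spanning the full gap between the sides. The bottom shelf rests on the floor (its underside at z = 0) and the clear gap between one shelf's top and the next shelf's underside is 246 mm.


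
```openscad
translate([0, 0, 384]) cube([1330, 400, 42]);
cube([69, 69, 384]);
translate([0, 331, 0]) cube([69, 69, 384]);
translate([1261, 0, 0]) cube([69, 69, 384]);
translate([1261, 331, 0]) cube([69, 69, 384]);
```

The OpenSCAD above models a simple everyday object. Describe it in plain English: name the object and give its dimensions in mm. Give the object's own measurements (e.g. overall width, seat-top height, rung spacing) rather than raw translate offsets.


A long wooden bench with a 1330 mm (x) × 400 mm (y) seat, 42 mm thick, its top surface 426 mm above the floor. Four 69 mm square legs at the seat corners, flush with the edges, run from z = 0 to the seat underside.


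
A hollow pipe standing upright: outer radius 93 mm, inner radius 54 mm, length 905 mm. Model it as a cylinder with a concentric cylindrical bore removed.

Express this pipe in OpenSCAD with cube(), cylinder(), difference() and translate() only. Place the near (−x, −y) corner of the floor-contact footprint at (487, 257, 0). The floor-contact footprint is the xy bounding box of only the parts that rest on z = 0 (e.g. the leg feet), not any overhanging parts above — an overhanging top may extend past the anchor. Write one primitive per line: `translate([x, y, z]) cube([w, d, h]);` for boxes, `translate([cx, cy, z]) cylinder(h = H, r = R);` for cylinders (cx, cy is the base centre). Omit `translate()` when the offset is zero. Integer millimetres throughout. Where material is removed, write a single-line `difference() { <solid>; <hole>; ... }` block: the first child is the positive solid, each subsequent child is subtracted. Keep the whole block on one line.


difference() { translate([580, 350, 0]) cylinder(h = 905, r = 93); translate([580, 350, 0]) cylinder(h = 905, r = 54); }


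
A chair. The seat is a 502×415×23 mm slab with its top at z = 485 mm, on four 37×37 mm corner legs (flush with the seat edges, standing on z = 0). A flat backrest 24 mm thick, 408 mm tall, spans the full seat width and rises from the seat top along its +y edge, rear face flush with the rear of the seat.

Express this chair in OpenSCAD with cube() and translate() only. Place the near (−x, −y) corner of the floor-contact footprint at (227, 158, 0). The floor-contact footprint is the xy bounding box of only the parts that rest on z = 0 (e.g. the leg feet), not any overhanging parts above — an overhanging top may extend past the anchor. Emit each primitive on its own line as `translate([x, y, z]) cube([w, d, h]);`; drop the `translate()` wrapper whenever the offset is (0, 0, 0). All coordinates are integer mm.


translate([227, 158, 462]) cube([502, 415, 23]);
translate([227, 158, 0]) cube([37, 37, 462]);
translate([692, 158, 0]) cube([37, 37, 462]);
translate([227, 536, 0]) cube([37, 37, 462]);
translate([692, 536, 0]) cube([37, 37, 462]);
translate([227, 549, 485]) cube([502, 24, 408]);


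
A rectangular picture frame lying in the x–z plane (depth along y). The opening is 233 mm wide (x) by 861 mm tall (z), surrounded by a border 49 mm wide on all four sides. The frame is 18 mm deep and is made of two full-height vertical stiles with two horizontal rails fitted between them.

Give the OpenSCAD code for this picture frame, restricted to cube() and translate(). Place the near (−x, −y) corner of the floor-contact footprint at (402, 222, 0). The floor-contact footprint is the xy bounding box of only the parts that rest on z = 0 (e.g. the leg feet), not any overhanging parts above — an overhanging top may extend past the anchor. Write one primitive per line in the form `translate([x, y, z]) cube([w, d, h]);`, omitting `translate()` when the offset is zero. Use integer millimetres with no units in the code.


translate([402, 222, 0]) cube([49, 18, 959]);
translate([684, 222, 0]) cube([49, 18, 959]);
translate([451, 222, 0]) cube([233, 18, 49]);
translate([451, 222, 910]) cube([233, 18, 49]);


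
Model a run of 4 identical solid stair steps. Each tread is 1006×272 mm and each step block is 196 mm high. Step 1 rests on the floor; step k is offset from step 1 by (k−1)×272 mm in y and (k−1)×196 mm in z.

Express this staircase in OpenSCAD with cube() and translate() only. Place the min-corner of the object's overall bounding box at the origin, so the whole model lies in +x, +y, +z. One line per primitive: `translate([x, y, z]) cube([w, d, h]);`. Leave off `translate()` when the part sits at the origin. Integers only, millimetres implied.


cube([1006, 272, 196]);
translate([0, 272, 196]) cube([1006, 272, 196]);
translate([0, 544, 392]) cube([1006, 272, 196]);
translate([0, 816, 588]) cube([1006, 272, 196]);


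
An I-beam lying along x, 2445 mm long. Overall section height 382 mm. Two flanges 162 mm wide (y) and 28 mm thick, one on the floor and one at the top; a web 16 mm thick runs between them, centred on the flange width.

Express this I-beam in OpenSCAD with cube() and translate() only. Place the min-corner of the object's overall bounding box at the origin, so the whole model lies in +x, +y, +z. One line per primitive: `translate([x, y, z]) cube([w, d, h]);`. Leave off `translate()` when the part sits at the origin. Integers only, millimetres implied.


cube([2445, 162, 28]);
translate([0, 73, 28]) cube([2445, 16, 326]);
translate([0, 0, 354]) cube([2445, 162, 28]);


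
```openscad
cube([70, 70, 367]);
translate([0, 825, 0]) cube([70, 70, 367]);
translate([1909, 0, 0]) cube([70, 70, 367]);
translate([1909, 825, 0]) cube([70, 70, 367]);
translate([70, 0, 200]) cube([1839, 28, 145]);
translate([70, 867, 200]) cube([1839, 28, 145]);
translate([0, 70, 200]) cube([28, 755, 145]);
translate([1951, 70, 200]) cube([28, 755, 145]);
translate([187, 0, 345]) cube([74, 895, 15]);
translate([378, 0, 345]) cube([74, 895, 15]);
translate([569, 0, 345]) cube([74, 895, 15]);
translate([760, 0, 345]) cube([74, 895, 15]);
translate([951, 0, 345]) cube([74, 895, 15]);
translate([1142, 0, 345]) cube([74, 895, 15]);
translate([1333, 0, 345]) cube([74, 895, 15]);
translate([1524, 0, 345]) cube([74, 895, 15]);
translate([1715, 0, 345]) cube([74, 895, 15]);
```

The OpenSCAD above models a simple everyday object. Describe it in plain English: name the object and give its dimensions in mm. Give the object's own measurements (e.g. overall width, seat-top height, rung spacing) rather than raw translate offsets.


A bed frame 1979 mm long (x) by 895 mm wide (y). Four 70×70 mm corner posts, 367 mm tall, at the corners of the footprint. Four rails of 28 mm thickness and 145 mm height run between adjacent posts with their undersides at z = 200 mm, their outer faces flush with the outside of the frame (the two x-running rails run between the posts' inner faces; the two y-running rails run between the posts' inner faces). 9 slats, each 74 mm wide (x) and 15 mm thick, lie across the top of the two x-running rails, running the full 895 mm width of the frame in y; along x they sit between the end posts with a 117 mm gap after the −x posts and between neighbouring slats, leaving 120 mm before the +x posts.


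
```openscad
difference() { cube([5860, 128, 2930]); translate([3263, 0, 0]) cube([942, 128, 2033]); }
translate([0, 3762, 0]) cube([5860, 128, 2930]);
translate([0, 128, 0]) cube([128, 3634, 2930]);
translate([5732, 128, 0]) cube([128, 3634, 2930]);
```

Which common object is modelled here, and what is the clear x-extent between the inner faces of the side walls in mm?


A single room. The interior width is 5604 mm.

Four walls enclosing a rectangle with a door in the front wall — a room. Outside width 5860 minus two 128 mm walls gives 5604 mm.


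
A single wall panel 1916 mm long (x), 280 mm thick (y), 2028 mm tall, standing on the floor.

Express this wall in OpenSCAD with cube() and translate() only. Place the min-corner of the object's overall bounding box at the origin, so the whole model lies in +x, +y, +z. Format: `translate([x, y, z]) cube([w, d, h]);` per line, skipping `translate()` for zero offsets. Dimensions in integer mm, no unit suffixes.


cube([1916, 280, 2028]);


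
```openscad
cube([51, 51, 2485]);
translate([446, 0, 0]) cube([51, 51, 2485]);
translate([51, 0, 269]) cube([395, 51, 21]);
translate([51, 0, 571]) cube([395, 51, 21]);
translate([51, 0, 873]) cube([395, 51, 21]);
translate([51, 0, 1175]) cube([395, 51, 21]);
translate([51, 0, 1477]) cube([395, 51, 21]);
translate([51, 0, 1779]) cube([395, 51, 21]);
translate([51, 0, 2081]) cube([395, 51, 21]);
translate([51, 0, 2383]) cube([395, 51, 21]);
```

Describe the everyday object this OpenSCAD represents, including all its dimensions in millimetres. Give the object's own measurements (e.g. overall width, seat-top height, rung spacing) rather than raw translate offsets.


A straight ladder. Two 51×51 mm vertical rails, 2485 mm tall, stand 497 mm apart (outside-to-outside) with their front faces coplanar on the −y side. 8 rungs, each 51 mm deep and 21 mm tall, span between the inner faces of the rails, front faces flush with the rails. The lowest rung's underside is at z = 269 mm and rungs are spaced 302 mm apart (underside to underside).


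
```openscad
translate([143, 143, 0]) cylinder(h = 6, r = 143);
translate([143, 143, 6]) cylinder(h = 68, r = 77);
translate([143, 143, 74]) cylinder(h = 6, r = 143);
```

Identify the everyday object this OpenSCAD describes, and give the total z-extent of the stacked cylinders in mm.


A spool. The overall height is 80 mm.

Three coaxial cylinders, large–small–large — a spool. Two 6 mm flanges and a 68 mm core give 6 + 68 + 6 = 80 mm.


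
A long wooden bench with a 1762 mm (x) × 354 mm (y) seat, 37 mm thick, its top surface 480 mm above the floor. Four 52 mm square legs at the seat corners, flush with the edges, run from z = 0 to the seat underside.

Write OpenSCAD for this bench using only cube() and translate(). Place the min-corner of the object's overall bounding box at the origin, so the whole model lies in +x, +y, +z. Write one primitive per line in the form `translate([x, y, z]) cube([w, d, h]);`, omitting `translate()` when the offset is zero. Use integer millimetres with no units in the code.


// leg_h = 480 − 37 = 443
translate([0, 0, 443]) cube([1762, 354, 37]);
cube([52, 52, 443]);
translate([0, 302, 0]) cube([52, 52, 443]);
translate([1710, 0, 0]) cube([52, 52, 443]);
translate([1710, 302, 0]) cube([52, 52, 443]);


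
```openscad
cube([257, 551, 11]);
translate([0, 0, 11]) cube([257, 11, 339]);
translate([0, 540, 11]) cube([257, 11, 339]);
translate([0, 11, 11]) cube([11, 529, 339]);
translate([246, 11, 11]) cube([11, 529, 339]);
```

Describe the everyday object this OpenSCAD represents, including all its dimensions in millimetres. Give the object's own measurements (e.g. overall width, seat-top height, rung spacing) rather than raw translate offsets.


An open-topped rectangular box: outside dimensions 257×551×350 mm, with a uniform wall and base thickness of 11 mm. The base is a full 257×551 slab on the floor; four walls sit on top of the base. The front and back walls (the −y and +y sides) span the full width; the two side walls fit between them.


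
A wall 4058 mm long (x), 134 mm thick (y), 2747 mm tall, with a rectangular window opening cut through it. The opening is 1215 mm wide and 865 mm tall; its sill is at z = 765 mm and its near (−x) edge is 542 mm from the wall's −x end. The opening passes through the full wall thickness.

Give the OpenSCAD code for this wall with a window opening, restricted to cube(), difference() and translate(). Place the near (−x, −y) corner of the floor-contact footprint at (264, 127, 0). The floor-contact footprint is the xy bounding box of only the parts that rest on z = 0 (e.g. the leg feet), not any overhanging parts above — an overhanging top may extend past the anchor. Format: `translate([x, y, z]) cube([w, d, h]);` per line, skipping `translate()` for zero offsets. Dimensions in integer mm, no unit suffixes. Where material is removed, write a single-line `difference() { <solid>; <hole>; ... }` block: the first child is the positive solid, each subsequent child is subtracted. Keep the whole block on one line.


difference() { translate([264, 127, 0]) cube([4058, 134, 2747]); translate([806, 127, 765]) cube([1215, 134, 865]); }


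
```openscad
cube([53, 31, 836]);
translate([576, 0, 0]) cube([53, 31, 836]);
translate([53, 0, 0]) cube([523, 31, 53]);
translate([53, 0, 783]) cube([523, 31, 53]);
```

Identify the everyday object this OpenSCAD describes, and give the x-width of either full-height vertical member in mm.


A picture frame. The border width is 53 mm.

Four thin pieces enclosing a rectangular opening — a picture frame. The two full-height stiles are 836 mm tall; the top rail sits at z = 783 and is 53 mm tall, so the border above the opening is 836 − 783 = 53 mm, matching the stile x-width.


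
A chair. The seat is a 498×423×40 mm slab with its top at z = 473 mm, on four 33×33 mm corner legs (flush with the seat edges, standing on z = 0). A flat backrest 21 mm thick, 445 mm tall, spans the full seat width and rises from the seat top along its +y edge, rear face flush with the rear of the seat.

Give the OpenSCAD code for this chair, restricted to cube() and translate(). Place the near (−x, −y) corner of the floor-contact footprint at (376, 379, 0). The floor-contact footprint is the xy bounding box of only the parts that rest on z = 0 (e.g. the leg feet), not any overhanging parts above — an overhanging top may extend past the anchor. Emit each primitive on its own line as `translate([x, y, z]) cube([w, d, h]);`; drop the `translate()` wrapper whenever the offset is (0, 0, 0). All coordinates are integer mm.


translate([376, 379, 433]) cube([498, 423, 40]);
translate([376, 379, 0]) cube([33, 33, 433]);
translate([841, 379, 0]) cube([33, 33, 433]);
translate([376, 769, 0]) cube([33, 33, 433]);
translate([841, 769, 0]) cube([33, 33, 433]);
translate([376, 781, 473]) cube([498, 21, 445]);


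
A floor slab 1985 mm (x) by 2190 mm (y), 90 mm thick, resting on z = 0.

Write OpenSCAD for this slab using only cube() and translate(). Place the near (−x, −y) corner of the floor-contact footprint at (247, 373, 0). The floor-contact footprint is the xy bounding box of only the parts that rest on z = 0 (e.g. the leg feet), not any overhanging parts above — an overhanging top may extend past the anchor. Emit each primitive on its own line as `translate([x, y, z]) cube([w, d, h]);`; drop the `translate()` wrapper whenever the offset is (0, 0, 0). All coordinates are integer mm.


translate([247, 373, 0]) cube([1985, 2190, 90]);


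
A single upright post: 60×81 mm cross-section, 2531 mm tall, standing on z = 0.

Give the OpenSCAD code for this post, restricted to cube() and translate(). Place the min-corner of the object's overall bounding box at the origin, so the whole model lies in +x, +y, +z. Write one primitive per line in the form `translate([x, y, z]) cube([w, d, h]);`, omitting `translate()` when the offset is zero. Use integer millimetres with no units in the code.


cube([60, 81, 2531]);


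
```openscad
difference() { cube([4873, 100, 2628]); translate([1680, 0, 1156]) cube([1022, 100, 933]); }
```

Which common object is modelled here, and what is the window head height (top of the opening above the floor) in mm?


A wall with a window opening. The window head height is 2089 mm.

A wall with a rectangular opening subtracted — a window. Sill at z = 1156, opening 933 mm tall, so the head is at 1156 + 933 = 2089 mm.


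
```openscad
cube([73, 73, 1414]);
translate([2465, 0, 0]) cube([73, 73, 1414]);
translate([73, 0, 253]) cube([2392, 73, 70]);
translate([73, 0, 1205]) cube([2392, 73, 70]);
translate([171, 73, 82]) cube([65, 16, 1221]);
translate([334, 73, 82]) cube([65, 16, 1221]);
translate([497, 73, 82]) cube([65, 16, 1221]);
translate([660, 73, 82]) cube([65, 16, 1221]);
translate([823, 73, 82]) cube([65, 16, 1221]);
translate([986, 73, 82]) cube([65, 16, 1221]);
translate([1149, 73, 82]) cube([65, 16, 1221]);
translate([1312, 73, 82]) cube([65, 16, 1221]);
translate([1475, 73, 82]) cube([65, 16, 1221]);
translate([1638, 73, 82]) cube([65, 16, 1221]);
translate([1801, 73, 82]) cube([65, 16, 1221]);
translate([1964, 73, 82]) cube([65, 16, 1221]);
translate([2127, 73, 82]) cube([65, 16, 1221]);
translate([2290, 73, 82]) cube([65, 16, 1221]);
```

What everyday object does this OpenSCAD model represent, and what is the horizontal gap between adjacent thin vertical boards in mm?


A fence section. The picket gap is 98 mm.

Two posts, two rails, 14 pickets — a fence section. Span 2392 mm holds 14 pickets of 65 mm with 15 equal gaps: ⌊(2392 − 14·65) / 15⌋ = 98 mm.


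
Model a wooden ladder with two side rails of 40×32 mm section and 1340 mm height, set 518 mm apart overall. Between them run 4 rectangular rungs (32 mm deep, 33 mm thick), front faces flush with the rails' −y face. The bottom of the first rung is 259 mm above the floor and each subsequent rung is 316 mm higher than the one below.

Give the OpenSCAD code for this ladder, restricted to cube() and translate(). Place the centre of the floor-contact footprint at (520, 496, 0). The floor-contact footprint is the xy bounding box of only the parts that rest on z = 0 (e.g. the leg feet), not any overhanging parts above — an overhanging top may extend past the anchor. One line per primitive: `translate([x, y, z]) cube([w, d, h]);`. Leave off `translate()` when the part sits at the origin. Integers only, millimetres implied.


// rung span = 518 - 2*40 = 438
// rung[k] z = 259 + k*316
translate([261, 480, 0]) cube([40, 32, 1340]);
translate([739, 480, 0]) cube([40, 32, 1340]);
translate([301, 480, 259]) cube([438, 32, 33]);
translate([301, 480, 575]) cube([438, 32, 33]);
translate([301, 480, 891]) cube([438, 32, 33]);
translate([301, 480, 1207]) cube([438, 32, 33]);


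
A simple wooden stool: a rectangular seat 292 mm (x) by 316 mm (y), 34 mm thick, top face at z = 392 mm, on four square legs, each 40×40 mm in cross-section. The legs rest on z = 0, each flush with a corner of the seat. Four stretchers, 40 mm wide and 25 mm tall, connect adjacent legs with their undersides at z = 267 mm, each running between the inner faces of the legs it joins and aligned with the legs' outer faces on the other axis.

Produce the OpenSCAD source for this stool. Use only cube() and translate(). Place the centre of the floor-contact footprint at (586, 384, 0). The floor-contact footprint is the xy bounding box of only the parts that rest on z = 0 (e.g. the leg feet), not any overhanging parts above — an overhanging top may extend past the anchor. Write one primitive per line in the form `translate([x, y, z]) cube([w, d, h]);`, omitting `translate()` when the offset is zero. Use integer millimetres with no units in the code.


translate([440, 226, 358]) cube([292, 316, 34]);
translate([440, 226, 0]) cube([40, 40, 358]);
translate([692, 226, 0]) cube([40, 40, 358]);
translate([440, 502, 0]) cube([40, 40, 358]);
translate([692, 502, 0]) cube([40, 40, 358]);
translate([480, 226, 267]) cube([212, 40, 25]);
translate([480, 502, 267]) cube([212, 40, 25]);
translate([440, 266, 267]) cube([40, 236, 25]);
translate([692, 266, 267]) cube([40, 236, 25]);


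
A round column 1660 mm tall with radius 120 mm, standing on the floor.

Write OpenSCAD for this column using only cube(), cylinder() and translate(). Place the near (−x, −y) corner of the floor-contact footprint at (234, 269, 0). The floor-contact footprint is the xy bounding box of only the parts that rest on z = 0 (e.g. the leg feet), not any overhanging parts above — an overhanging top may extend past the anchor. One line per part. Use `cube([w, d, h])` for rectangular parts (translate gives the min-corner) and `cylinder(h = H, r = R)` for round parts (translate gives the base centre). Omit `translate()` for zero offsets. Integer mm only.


translate([354, 389, 0]) cylinder(h = 1660, r = 120);
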